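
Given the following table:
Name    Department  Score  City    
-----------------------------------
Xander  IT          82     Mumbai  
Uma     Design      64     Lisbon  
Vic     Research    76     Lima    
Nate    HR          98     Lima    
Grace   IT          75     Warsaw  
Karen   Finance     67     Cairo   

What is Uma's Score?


Row 2: Uma
Score = 64

ANSWER: 64


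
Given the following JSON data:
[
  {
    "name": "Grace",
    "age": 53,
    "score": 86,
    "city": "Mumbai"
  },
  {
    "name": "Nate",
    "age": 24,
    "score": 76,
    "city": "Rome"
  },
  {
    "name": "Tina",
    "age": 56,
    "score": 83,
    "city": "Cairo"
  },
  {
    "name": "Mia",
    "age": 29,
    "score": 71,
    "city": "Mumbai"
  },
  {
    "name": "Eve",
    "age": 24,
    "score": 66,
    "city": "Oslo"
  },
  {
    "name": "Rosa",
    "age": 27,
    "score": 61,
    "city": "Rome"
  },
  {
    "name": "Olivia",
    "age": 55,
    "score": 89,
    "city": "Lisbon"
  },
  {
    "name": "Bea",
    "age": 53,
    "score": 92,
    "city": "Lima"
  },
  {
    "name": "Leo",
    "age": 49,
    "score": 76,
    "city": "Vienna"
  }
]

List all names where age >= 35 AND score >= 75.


Checking both conditions:
  Grace (age=53, score=86) -> YES
  Nate (age=24, score=76) -> no
  Tina (age=56, score=83) -> YES
  Mia (age=29, score=71) -> no
  Eve (age=24, score=66) -> no
  Rosa (age=27, score=61) -> no
  Olivia (age=55, score=89) -> YES
  Bea (age=53, score=92) -> YES
  Leo (age=49, score=76) -> YES


ANSWER: Grace, Tina, Olivia, Bea, Leo


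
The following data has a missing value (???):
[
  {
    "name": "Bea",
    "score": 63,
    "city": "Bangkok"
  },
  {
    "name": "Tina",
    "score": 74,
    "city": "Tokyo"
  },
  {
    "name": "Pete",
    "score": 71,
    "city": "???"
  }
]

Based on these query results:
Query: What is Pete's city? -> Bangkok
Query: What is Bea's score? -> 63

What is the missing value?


The missing value is Pete's city
From query: Pete's city = Bangkok

ANSWER: Bangkok


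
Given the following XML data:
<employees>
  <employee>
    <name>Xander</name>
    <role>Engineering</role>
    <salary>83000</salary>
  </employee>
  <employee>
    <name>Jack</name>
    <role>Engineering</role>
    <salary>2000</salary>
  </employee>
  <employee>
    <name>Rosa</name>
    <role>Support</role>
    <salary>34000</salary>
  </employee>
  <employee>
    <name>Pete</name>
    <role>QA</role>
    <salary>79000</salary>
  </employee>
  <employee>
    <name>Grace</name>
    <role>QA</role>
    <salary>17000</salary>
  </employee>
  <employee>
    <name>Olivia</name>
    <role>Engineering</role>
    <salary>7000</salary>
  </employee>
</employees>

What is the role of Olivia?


Searching for <employee> with <name>Olivia</name>
Found at position 6
<role>Engineering</role>

ANSWER: Engineering


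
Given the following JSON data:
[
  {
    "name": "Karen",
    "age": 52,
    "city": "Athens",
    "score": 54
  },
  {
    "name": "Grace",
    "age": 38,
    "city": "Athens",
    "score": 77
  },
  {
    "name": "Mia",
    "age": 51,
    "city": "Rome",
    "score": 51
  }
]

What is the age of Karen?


Looking up record where name = Karen
Record index: 0
Field 'age' = 52

ANSWER: 52


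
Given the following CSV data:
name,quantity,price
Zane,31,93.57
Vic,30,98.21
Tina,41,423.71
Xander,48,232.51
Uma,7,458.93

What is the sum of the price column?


Values in 'price' column:
  Row 1: 93.57
  Row 2: 98.21
  Row 3: 423.71
  Row 4: 232.51
  Row 5: 458.93
Sum = 93.57 + 98.21 + 423.71 + 232.51 + 458.93 = 1306.93

ANSWER: 1306.93


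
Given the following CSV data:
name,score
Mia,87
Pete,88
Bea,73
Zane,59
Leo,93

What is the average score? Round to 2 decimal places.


Scores: 87, 88, 73, 59, 93
Sum = 400
Count = 5
Average = 400 / 5 = 80.00

ANSWER: 80.00


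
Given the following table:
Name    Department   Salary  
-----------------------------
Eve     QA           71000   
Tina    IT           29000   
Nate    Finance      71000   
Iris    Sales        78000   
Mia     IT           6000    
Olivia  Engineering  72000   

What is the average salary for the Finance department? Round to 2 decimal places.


Finance department members:
  Nate: 71000
Sum = 71000
Count = 1
Average = 71000 / 1 = 71000.00

ANSWER: 71000.00


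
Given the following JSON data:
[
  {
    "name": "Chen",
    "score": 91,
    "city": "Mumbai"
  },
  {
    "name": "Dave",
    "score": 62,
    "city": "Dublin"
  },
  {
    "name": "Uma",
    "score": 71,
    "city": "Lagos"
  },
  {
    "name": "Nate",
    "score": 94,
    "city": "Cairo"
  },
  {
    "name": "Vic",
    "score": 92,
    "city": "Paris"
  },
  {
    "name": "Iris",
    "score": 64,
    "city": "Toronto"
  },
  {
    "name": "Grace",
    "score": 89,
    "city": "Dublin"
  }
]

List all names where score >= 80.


Filtering records where score >= 80:
  Chen (score=91) -> YES
  Dave (score=62) -> no
  Uma (score=71) -> no
  Nate (score=94) -> YES
  Vic (score=92) -> YES
  Iris (score=64) -> no
  Grace (score=89) -> YES


ANSWER: Chen, Nate, Vic, Grace


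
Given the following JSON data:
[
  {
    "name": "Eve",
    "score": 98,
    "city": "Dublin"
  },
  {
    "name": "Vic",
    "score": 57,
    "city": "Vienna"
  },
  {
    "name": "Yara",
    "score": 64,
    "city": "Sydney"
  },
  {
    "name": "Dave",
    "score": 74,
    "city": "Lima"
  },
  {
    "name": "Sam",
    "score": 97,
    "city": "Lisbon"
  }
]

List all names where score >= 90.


Filtering records where score >= 90:
  Eve (score=98) -> YES
  Vic (score=57) -> no
  Yara (score=64) -> no
  Dave (score=74) -> no
  Sam (score=97) -> YES


ANSWER: Eve, Sam


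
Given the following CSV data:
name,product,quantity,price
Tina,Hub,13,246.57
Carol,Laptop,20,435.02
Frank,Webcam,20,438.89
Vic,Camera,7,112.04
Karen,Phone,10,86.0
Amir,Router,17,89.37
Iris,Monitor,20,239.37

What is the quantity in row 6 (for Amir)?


Row 6: Amir
Column 'quantity' = 17

ANSWER: 17


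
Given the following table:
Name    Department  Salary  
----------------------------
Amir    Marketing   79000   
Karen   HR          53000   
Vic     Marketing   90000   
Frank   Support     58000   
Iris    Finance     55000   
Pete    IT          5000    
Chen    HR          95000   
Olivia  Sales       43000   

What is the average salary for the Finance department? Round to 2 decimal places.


Finance department members:
  Iris: 55000
Sum = 55000
Count = 1
Average = 55000 / 1 = 55000.00

ANSWER: 55000.00


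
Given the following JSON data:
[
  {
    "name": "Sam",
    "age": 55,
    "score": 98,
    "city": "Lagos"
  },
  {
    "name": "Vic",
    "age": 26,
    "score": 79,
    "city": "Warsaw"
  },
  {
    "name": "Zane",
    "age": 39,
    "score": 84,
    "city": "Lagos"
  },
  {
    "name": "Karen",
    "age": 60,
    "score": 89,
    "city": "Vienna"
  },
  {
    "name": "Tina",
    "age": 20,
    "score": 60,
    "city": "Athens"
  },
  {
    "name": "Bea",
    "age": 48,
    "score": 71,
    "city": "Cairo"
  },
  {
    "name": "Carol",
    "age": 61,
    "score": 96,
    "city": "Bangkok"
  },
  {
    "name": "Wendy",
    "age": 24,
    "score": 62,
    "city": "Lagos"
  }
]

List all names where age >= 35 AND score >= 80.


Checking both conditions:
  Sam (age=55, score=98) -> YES
  Vic (age=26, score=79) -> no
  Zane (age=39, score=84) -> YES
  Karen (age=60, score=89) -> YES
  Tina (age=20, score=60) -> no
  Bea (age=48, score=71) -> no
  Carol (age=61, score=96) -> YES
  Wendy (age=24, score=62) -> no


ANSWER: Sam, Zane, Karen, Carol


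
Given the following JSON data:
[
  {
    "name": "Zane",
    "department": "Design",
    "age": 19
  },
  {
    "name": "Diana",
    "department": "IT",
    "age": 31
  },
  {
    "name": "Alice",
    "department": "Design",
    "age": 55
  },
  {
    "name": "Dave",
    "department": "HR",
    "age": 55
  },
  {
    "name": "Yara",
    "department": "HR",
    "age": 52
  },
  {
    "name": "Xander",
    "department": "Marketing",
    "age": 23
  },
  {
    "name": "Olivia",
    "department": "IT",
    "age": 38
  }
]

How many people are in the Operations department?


Scanning records for department = Operations
  No matches found
Count: 0

ANSWER: 0


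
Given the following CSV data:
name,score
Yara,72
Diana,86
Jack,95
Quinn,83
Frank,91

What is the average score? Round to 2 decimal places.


Scores: 72, 86, 95, 83, 91
Sum = 427
Count = 5
Average = 427 / 5 = 85.40

ANSWER: 85.40


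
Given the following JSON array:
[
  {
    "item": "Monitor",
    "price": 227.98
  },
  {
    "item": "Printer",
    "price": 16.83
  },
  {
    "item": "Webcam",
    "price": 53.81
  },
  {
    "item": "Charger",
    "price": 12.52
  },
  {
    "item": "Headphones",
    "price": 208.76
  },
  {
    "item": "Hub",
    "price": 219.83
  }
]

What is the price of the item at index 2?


Array index 2 -> Webcam
price = 53.81

ANSWER: 53.81


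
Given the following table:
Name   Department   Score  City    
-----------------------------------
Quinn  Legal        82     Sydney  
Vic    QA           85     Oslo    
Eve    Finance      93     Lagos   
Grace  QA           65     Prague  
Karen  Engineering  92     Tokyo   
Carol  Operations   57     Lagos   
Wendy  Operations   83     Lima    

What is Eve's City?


Row 3: Eve
City = Lagos

ANSWER: Lagos


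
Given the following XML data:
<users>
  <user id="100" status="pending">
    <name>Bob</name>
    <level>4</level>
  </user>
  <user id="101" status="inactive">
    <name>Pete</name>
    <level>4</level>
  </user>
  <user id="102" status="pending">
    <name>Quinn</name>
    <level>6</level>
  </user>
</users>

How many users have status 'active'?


Counting users with status='active':
Count: 0

ANSWER: 0


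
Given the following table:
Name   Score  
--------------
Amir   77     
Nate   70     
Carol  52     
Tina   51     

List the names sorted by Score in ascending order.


Sorting by Score (ascending):
  Tina: 51
  Carol: 52
  Nate: 70
  Amir: 77


ANSWER: Tina, Carol, Nate, Amir


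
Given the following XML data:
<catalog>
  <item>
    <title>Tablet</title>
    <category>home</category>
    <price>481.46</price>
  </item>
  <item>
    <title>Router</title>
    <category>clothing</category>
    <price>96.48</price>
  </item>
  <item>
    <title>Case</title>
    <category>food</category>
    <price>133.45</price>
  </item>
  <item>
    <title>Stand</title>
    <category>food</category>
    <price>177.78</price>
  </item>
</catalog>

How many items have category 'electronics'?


Scanning <item> elements for <category>electronics</category>:
Count: 0

ANSWER: 0


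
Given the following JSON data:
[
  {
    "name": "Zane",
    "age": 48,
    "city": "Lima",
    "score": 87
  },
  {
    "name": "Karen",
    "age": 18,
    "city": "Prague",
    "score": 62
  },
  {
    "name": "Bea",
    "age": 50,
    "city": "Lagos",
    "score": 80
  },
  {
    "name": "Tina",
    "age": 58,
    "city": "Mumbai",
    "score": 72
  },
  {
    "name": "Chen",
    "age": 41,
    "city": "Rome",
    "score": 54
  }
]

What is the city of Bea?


Looking up record where name = Bea
Record index: 2
Field 'city' = Lagos

ANSWER: Lagos


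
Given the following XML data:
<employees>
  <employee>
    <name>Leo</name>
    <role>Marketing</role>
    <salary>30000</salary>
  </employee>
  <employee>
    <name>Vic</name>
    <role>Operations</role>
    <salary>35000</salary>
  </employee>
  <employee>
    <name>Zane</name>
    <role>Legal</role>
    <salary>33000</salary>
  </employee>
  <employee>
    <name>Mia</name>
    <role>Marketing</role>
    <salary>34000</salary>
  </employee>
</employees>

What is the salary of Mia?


Searching for <employee> with <name>Mia</name>
Found at position 4
<salary>34000</salary>

ANSWER: 34000


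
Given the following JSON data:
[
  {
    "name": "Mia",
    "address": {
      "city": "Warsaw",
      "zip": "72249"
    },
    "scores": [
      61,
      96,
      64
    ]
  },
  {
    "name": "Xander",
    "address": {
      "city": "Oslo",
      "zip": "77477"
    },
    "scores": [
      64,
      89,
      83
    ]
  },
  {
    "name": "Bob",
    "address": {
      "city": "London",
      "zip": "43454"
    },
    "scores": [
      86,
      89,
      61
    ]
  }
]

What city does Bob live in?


Path: records[2].address.city
Value: London

ANSWER: London


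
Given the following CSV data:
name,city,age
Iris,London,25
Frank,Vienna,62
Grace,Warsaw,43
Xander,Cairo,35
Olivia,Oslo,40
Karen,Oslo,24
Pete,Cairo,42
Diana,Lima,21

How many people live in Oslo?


Scanning city column for 'Oslo':
  Row 5: Olivia -> MATCH
  Row 6: Karen -> MATCH
Total matches: 2

ANSWER: 2


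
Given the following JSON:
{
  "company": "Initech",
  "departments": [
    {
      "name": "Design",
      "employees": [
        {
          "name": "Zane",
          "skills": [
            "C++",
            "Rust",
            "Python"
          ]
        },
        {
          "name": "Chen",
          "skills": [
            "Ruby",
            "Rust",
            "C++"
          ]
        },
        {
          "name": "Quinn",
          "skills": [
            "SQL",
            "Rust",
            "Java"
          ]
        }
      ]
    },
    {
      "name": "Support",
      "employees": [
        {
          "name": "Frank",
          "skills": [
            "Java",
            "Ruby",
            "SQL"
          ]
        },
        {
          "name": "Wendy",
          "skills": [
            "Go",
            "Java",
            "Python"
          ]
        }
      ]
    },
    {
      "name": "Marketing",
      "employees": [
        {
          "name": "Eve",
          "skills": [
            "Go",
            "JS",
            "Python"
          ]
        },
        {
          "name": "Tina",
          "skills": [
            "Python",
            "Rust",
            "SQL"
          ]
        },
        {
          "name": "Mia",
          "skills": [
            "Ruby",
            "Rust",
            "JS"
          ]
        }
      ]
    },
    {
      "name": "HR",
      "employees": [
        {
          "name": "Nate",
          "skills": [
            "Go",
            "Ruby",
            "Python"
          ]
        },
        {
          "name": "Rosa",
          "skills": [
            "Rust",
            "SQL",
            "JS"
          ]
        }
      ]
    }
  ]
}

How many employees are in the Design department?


Path: departments[0].employees
Count: 3

ANSWER: 3


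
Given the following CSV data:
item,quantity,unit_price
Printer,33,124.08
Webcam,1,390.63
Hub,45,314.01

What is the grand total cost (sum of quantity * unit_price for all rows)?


Computing row totals:
  Printer: 33 * 124.08 = 4094.64
  Webcam: 1 * 390.63 = 390.63
  Hub: 45 * 314.01 = 14130.45
Grand total = 4094.64 + 390.63 + 14130.45 = 18615.72

ANSWER: 18615.72


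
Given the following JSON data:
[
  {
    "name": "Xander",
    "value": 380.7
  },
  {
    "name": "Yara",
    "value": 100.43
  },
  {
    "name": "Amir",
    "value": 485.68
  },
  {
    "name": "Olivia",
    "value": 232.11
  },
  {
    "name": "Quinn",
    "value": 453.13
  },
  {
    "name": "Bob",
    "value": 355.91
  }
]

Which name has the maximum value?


Comparing values:
  Xander: 380.7
  Yara: 100.43
  Amir: 485.68
  Olivia: 232.11
  Quinn: 453.13
  Bob: 355.91
Maximum: Amir (485.68)

ANSWER: Amir


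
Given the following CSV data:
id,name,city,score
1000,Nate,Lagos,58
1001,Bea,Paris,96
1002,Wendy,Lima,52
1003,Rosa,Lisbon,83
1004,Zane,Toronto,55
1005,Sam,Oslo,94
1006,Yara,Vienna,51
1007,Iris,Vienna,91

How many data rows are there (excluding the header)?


Counting rows (excluding header):
Header: id,name,city,score
Data rows: 8

ANSWER: 8


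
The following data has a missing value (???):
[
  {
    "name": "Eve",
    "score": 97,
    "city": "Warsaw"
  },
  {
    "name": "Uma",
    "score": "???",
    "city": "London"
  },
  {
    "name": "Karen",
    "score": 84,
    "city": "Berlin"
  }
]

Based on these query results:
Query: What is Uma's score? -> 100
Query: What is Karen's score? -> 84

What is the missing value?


The missing value is Uma's score
From query: Uma's score = 100

ANSWER: 100


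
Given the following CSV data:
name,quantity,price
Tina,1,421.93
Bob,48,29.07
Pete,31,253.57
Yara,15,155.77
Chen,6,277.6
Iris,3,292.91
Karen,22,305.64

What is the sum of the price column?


Values in 'price' column:
  Row 1: 421.93
  Row 2: 29.07
  Row 3: 253.57
  Row 4: 155.77
  Row 5: 277.6
  Row 6: 292.91
  Row 7: 305.64
Sum = 421.93 + 29.07 + 253.57 + 155.77 + 277.6 + 292.91 + 305.64 = 1736.49

ANSWER: 1736.49


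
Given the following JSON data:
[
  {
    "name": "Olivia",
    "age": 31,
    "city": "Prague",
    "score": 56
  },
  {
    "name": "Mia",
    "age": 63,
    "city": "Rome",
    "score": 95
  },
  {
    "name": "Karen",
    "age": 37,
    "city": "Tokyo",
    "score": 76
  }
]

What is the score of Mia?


Looking up record where name = Mia
Record index: 1
Field 'score' = 95

ANSWER: 95


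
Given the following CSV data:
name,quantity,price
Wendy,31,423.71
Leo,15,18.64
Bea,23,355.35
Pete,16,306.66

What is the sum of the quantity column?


Values in 'quantity' column:
  Row 1: 31
  Row 2: 15
  Row 3: 23
  Row 4: 16
Sum = 31 + 15 + 23 + 16 = 85

ANSWER: 85


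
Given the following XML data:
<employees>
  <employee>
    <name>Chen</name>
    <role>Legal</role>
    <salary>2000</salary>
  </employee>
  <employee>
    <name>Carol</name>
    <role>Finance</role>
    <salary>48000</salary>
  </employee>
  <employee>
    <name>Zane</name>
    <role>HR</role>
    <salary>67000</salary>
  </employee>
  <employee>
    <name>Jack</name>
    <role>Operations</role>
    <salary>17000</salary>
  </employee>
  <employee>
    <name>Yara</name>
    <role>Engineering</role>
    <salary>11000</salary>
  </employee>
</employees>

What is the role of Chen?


Searching for <employee> with <name>Chen</name>
Found at position 1
<role>Legal</role>

ANSWER: Legal


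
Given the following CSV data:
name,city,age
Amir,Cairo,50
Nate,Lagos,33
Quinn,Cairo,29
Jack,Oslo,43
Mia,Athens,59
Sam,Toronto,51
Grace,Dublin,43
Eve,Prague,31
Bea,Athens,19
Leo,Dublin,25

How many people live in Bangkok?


Scanning city column for 'Bangkok':
Total matches: 0

ANSWER: 0


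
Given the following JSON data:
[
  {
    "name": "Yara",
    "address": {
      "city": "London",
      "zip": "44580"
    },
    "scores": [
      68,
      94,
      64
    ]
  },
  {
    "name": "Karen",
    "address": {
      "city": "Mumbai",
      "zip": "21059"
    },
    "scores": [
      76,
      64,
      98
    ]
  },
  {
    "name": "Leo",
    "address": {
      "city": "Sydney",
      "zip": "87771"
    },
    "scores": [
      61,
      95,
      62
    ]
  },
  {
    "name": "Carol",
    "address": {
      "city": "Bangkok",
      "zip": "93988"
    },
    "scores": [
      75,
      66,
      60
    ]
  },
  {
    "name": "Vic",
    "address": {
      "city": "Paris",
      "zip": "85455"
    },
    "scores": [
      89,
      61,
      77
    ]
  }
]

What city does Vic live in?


Path: records[4].address.city
Value: Paris

ANSWER: Paris


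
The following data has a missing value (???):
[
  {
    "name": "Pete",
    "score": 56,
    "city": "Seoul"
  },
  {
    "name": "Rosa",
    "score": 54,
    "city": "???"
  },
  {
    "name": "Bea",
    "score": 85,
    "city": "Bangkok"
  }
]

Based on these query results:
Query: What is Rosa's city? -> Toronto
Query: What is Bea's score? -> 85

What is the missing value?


The missing value is Rosa's city
From query: Rosa's city = Toronto

ANSWER: Toronto


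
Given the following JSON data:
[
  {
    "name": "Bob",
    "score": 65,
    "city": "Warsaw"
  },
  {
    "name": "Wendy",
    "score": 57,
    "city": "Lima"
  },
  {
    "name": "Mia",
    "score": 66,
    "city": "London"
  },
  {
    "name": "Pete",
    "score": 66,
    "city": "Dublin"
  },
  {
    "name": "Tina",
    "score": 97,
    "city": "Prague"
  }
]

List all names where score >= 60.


Filtering records where score >= 60:
  Bob (score=65) -> YES
  Wendy (score=57) -> no
  Mia (score=66) -> YES
  Pete (score=66) -> YES
  Tina (score=97) -> YES


ANSWER: Bob, Mia, Pete, Tina


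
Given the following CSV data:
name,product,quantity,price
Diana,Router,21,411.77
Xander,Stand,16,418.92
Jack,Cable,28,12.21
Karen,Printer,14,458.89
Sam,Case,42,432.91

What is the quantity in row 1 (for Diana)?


Row 1: Diana
Column 'quantity' = 21

ANSWER: 21


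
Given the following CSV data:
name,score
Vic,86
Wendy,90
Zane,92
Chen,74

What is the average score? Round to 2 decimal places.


Scores: 86, 90, 92, 74
Sum = 342
Count = 4
Average = 342 / 4 = 85.50

ANSWER: 85.50


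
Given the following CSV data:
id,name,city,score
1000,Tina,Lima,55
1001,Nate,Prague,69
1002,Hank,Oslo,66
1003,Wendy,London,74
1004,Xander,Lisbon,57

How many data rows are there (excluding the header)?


Counting rows (excluding header):
Header: id,name,city,score
Data rows: 5

ANSWER: 5


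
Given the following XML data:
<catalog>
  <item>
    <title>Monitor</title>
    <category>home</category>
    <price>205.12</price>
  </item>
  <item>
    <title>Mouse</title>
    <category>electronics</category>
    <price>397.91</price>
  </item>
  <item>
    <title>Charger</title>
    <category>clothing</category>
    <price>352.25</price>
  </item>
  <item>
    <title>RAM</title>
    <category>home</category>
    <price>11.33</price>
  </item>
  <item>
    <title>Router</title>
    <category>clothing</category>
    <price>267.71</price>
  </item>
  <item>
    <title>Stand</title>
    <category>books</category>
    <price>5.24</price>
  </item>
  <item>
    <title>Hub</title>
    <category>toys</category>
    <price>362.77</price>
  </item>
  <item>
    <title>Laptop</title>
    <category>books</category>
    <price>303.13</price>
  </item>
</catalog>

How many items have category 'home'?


Scanning <item> elements for <category>home</category>:
  Item 1: Monitor -> MATCH
  Item 4: RAM -> MATCH
Count: 2

ANSWER: 2


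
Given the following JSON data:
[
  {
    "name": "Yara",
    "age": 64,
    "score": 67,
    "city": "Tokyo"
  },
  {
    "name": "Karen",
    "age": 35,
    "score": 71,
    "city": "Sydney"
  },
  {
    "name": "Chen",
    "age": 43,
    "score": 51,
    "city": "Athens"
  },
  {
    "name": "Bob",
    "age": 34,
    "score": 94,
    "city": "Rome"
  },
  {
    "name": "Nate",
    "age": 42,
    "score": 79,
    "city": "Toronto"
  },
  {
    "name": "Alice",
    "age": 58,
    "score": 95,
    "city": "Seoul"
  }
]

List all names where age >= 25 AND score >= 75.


Checking both conditions:
  Yara (age=64, score=67) -> no
  Karen (age=35, score=71) -> no
  Chen (age=43, score=51) -> no
  Bob (age=34, score=94) -> YES
  Nate (age=42, score=79) -> YES
  Alice (age=58, score=95) -> YES


ANSWER: Bob, Nate, Alice


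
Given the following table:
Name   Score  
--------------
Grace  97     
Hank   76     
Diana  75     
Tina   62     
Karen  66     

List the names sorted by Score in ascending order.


Sorting by Score (ascending):
  Tina: 62
  Karen: 66
  Diana: 75
  Hank: 76
  Grace: 97


ANSWER: Tina, Karen, Diana, Hank, Grace


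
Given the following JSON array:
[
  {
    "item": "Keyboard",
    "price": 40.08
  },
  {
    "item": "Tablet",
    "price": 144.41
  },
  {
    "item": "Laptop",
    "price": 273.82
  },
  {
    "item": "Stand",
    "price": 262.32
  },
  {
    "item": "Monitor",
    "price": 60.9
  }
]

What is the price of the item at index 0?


Array index 0 -> Keyboard
price = 40.08

ANSWER: 40.08


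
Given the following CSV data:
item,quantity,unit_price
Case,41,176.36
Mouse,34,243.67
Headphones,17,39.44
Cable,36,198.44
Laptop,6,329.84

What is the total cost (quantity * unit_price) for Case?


Row: Case
quantity = 41
unit_price = 176.36
total = 41 * 176.36 = 7230.76

ANSWER: 7230.76


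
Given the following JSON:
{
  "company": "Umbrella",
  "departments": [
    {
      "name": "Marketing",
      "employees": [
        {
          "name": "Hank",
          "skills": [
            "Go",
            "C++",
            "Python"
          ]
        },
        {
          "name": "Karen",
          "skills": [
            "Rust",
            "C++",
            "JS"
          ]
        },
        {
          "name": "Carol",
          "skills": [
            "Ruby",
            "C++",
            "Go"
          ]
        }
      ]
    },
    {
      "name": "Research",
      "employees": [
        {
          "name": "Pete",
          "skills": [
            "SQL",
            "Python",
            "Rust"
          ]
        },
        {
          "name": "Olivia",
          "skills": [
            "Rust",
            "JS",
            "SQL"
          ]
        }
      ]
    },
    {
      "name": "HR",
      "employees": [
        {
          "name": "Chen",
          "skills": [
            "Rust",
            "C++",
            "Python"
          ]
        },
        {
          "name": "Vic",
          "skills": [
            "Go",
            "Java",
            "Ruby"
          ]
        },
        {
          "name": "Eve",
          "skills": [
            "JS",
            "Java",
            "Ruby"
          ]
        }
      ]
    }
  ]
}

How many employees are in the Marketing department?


Path: departments[0].employees
Count: 3

ANSWER: 3


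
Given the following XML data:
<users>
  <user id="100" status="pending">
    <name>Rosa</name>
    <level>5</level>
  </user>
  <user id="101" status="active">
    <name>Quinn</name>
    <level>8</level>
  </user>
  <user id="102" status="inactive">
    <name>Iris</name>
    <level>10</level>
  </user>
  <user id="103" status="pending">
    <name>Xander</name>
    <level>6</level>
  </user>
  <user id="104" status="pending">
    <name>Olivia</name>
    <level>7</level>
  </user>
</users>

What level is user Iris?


Finding user: Iris
<level>10</level>

ANSWER: 10


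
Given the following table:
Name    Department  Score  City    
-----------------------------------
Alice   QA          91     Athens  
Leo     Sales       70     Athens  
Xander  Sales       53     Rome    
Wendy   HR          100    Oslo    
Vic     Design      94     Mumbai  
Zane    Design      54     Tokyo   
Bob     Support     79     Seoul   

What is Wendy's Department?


Row 4: Wendy
Department = HR

ANSWER: HR


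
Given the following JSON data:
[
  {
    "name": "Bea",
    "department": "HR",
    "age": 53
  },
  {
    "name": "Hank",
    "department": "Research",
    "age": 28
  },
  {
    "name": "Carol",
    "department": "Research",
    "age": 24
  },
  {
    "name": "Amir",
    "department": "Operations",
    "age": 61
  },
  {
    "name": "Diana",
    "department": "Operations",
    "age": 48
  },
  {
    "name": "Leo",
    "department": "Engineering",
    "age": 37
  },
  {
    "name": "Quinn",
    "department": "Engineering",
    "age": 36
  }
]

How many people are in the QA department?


Scanning records for department = QA
  No matches found
Count: 0

ANSWER: 0


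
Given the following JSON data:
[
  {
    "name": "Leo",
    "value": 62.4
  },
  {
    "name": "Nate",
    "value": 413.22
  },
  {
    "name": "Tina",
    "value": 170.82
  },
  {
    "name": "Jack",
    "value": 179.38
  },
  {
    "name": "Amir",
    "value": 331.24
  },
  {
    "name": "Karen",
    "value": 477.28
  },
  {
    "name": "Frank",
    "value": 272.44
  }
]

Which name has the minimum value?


Comparing values:
  Leo: 62.4
  Nate: 413.22
  Tina: 170.82
  Jack: 179.38
  Amir: 331.24
  Karen: 477.28
  Frank: 272.44
Minimum: Leo (62.4)

ANSWER: Leo


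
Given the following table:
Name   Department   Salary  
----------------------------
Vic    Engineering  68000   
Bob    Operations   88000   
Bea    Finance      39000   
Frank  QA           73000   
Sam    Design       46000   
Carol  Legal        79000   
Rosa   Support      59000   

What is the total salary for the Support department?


Support department members:
  Rosa: 59000
Total = 59000 = 59000

ANSWER: 59000


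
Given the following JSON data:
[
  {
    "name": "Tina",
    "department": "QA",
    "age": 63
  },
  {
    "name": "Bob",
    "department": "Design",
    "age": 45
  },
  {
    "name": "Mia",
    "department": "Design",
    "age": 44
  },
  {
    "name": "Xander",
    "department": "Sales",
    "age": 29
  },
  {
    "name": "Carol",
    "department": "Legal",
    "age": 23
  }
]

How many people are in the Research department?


Scanning records for department = Research
  No matches found
Count: 0

ANSWER: 0


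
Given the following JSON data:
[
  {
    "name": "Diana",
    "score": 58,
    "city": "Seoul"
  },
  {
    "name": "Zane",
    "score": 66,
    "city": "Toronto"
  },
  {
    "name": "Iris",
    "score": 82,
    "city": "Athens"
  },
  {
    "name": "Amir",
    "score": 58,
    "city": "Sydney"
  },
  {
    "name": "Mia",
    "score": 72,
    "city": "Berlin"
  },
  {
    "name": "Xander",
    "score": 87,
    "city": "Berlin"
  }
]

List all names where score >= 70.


Filtering records where score >= 70:
  Diana (score=58) -> no
  Zane (score=66) -> no
  Iris (score=82) -> YES
  Amir (score=58) -> no
  Mia (score=72) -> YES
  Xander (score=87) -> YES


ANSWER: Iris, Mia, Xander


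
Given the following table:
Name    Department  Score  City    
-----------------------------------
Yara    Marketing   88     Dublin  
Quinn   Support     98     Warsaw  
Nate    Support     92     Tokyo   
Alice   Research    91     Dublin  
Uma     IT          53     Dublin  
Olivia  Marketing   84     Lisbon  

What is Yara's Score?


Row 1: Yara
Score = 88

ANSWER: 88


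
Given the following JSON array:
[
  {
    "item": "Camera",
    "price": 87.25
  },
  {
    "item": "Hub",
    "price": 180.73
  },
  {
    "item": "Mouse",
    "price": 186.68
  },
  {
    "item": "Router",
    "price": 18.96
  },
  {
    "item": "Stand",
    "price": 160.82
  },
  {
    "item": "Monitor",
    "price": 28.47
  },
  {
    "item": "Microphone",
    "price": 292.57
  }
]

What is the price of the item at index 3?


Array index 3 -> Router
price = 18.96

ANSWER: 18.96


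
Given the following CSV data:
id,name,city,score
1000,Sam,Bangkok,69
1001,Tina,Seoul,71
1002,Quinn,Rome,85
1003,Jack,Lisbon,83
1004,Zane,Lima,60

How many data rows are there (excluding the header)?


Counting rows (excluding header):
Header: id,name,city,score
Data rows: 5

ANSWER: 5


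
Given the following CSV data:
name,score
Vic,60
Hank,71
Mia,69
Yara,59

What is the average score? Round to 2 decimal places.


Scores: 60, 71, 69, 59
Sum = 259
Count = 4
Average = 259 / 4 = 64.75

ANSWER: 64.75


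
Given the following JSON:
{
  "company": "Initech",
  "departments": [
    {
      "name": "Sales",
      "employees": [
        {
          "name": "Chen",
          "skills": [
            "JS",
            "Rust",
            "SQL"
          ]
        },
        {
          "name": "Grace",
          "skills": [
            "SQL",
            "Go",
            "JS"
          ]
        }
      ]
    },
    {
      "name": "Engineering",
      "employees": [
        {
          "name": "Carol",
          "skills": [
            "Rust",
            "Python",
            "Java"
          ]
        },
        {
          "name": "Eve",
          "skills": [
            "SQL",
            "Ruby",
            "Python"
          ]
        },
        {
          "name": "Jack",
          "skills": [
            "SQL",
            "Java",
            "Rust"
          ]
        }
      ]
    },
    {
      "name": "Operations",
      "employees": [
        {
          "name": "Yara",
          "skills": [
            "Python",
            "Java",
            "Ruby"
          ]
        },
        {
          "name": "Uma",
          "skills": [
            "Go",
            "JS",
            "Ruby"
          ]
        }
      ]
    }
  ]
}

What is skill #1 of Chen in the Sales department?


Path: departments[0].employees[0].skills[0]
Value: JS

ANSWER: JS


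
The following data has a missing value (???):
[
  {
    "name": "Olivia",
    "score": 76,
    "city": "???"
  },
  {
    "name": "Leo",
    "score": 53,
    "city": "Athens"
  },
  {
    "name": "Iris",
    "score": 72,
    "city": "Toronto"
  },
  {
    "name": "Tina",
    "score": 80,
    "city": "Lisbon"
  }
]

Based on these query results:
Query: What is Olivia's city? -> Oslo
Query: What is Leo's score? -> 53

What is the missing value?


The missing value is Olivia's city
From query: Olivia's city = Oslo

ANSWER: Oslo


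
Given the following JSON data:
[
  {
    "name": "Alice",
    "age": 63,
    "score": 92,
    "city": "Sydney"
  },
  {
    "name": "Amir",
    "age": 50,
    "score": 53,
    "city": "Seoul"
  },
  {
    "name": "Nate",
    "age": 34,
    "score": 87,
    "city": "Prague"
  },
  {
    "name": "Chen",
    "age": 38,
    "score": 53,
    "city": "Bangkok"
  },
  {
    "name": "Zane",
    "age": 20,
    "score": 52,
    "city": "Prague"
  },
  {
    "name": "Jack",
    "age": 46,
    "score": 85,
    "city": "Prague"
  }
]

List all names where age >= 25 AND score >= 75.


Checking both conditions:
  Alice (age=63, score=92) -> YES
  Amir (age=50, score=53) -> no
  Nate (age=34, score=87) -> YES
  Chen (age=38, score=53) -> no
  Zane (age=20, score=52) -> no
  Jack (age=46, score=85) -> YES


ANSWER: Alice, Nate, Jack


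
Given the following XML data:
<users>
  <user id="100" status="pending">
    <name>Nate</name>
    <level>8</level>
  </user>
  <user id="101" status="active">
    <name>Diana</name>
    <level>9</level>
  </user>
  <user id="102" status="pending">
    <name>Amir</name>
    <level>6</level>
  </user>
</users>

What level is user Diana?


Finding user: Diana
<level>9</level>

ANSWER: 9


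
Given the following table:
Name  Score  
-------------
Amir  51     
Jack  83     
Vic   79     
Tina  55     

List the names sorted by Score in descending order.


Sorting by Score (descending):
  Jack: 83
  Vic: 79
  Tina: 55
  Amir: 51


ANSWER: Jack, Vic, Tina, Amir


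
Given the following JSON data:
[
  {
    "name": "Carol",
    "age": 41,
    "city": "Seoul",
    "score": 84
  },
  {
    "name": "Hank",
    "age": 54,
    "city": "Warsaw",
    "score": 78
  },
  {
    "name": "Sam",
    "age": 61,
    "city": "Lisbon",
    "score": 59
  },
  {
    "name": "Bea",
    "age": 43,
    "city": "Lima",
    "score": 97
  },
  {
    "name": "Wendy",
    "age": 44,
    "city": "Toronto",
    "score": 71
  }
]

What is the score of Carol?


Looking up record where name = Carol
Record index: 0
Field 'score' = 84

ANSWER: 84


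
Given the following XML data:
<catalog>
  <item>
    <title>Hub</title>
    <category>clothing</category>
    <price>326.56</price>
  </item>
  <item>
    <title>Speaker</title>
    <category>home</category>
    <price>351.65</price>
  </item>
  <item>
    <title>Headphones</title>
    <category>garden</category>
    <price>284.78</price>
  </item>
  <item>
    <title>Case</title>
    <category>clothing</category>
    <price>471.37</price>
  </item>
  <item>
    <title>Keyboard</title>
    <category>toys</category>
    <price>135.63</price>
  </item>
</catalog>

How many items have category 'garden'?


Scanning <item> elements for <category>garden</category>:
  Item 3: Headphones -> MATCH
Count: 1

ANSWER: 1


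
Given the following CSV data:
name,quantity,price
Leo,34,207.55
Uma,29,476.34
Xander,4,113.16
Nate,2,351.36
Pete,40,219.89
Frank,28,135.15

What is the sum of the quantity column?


Values in 'quantity' column:
  Row 1: 34
  Row 2: 29
  Row 3: 4
  Row 4: 2
  Row 5: 40
  Row 6: 28
Sum = 34 + 29 + 4 + 2 + 40 + 28 = 137

ANSWER: 137


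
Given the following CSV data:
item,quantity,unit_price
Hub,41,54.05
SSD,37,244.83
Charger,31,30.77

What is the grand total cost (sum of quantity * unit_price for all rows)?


Computing row totals:
  Hub: 41 * 54.05 = 2216.05
  SSD: 37 * 244.83 = 9058.71
  Charger: 31 * 30.77 = 953.87
Grand total = 2216.05 + 9058.71 + 953.87 = 12228.63

ANSWER: 12228.63


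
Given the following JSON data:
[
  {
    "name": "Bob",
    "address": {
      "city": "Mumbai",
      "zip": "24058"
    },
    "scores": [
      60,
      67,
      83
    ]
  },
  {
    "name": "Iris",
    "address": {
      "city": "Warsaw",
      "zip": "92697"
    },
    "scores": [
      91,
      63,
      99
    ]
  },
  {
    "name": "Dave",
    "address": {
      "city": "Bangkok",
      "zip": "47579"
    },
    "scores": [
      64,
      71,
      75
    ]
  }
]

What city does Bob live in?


Path: records[0].address.city
Value: Mumbai

ANSWER: Mumbai


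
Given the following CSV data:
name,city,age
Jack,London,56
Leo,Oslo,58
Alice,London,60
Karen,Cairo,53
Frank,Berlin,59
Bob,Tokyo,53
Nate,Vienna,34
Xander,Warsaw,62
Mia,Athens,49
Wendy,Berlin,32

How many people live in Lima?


Scanning city column for 'Lima':
Total matches: 0

ANSWER: 0


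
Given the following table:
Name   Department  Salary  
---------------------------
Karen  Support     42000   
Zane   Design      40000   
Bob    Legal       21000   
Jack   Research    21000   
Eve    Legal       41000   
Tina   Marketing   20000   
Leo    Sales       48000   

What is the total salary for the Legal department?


Legal department members:
  Bob: 21000
  Eve: 41000
Total = 21000 + 41000 = 62000

ANSWER: 62000


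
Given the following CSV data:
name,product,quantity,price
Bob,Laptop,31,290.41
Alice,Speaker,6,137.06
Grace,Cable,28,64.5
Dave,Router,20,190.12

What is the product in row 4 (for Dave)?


Row 4: Dave
Column 'product' = Router

ANSWER: Router


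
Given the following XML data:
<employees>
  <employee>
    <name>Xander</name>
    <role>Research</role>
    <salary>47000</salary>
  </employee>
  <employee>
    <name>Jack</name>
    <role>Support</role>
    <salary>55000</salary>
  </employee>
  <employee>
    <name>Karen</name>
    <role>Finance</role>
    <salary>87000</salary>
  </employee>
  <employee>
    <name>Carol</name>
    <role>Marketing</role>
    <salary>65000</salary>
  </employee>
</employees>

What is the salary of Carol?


Searching for <employee> with <name>Carol</name>
Found at position 4
<salary>65000</salary>

ANSWER: 65000


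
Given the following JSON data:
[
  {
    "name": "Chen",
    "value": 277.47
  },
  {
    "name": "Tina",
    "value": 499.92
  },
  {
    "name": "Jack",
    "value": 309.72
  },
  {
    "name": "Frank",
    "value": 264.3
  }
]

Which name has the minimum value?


Comparing values:
  Chen: 277.47
  Tina: 499.92
  Jack: 309.72
  Frank: 264.3
Minimum: Frank (264.3)

ANSWER: Frank


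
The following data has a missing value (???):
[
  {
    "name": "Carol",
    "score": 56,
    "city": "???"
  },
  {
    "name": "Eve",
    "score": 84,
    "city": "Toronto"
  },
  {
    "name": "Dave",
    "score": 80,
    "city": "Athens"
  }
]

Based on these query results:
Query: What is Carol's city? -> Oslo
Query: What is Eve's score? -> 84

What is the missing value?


The missing value is Carol's city
From query: Carol's city = Oslo

ANSWER: Oslo


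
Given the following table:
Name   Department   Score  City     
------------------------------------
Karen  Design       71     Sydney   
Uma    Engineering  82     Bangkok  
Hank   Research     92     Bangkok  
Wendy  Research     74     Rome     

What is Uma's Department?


Row 2: Uma
Department = Engineering

ANSWER: Engineering


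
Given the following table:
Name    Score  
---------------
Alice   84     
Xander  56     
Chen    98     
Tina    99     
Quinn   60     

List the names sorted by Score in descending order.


Sorting by Score (descending):
  Tina: 99
  Chen: 98
  Alice: 84
  Quinn: 60
  Xander: 56


ANSWER: Tina, Chen, Alice, Quinn, Xander


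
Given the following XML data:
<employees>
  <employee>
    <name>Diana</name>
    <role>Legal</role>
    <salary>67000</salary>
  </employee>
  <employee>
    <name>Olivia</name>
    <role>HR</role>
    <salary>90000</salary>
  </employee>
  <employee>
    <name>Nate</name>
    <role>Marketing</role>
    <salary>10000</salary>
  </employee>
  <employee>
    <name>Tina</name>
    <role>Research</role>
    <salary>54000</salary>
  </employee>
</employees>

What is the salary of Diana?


Searching for <employee> with <name>Diana</name>
Found at position 1
<salary>67000</salary>

ANSWER: 67000
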